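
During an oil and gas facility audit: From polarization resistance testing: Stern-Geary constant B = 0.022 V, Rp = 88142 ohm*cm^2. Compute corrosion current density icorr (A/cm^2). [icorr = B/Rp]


Apply the Stern-Geary relation: icorr = B / Rp
icorr = 0.022 / 88142 = 2.496×10^-7 A/cm^2

2.496×10^-7 A/cm^2


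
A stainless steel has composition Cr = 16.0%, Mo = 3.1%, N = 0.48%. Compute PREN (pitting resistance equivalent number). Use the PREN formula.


Apply the PREN formula: PREN = Cr + 3.3*Mo + 16*N
PREN = 16.0 + 3.3*3.1 + 16*0.48
PREN = 16.0 + 10.23 + 7.68 = 33.91

33.91


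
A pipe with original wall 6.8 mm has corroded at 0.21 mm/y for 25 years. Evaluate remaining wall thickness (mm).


Remaining wall = original − CR × time
t = 6.8 − 0.21*25 = 6.8 − 5.25 = 1.55 mm

1.55 mm


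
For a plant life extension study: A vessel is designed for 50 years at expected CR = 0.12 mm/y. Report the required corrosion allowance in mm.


Corrosion allowance = CR × design life
CA = 0.12 * 50 = 6.0 mm

6.0 mm


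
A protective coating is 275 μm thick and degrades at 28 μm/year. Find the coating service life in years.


Service life = thickness / degradation rate
Life = 275 / 28 = 9.8 years

9.8 years


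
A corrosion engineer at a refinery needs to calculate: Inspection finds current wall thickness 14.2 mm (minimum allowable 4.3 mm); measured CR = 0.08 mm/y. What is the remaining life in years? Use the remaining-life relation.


Apply the remaining-life relation: RL = (t_current − t_min) / CR
RL = (14.2 − 4.3) / 0.08 = 9.9 / 0.08 = 123.8 years

123.8 years


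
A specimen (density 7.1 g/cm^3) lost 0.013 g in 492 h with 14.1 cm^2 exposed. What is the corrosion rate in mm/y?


Apply the mm/y weight-loss relation: CR = 87600 * W / (D * A * T)
Numerator: 87600 * 0.013 = 1138.8
Denominator: 7.1 * 14.1 * 492 = 49254.12
CR = 1138.8 / 49254.12 = 0.02312 mm/y

0.02312 mm/y


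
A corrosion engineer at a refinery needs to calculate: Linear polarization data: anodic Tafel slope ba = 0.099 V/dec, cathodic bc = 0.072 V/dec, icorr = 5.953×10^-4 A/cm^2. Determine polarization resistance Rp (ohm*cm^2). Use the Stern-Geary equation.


Apply the Stern-Geary equation: Rp = ba*bc / (2.303*icorr*(ba+bc))
ba*bc = 0.099*0.072 = 0.007128
ba+bc = 0.171; 2.303*icorr*(ba+bc) = 2.303*5.953×10^-4*0.171 = 2.3443688×10^-4
Rp = 0.007128 / 2.3443688×10^-4 = 30.4 ohm*cm^2

30.4 ohm*cm^2


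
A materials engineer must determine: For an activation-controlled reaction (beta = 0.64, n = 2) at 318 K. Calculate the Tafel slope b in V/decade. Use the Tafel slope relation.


Apply the Tafel slope relation: b = 2.303*R*T/(beta*n*F)
Numerator: 2.303 * 8.314 * 318 = 6088.79
Denominator: 0.64 * 2 * 96485 = 123500.8
b = 6088.79 / 123500.8 = 0.0493 V/decade

0.0493 V/decade


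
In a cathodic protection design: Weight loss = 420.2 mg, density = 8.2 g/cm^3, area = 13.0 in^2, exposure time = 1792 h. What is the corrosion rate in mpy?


Apply the mpy weight-loss relation: CR = 534 * W / (D * A * T)
Numerator: 534 * 420.2 = 224386.8
Denominator: 8.2 * 13.0 * 1792 = 191027.2
CR = 224386.8 / 191027.2 = 1.17463 mpy

1.17463 mpy


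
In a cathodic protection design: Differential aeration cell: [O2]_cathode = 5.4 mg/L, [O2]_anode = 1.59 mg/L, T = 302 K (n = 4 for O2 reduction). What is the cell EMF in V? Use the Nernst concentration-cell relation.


Apply the Nernst concentration-cell relation: E = (RT/nF)*ln(C_cathode/C_anode)
RT/nF = 8.314*302/(4*96485) = 0.00650575 V
ln(5.4/1.59) = 1.22266
E = 0.00650575 * 1.22266 = 0.00795 V

0.00795 V


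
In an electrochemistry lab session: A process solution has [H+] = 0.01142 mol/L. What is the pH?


pH = −log10[H+]
pH = −log10(0.01142) = 1.94

1.94


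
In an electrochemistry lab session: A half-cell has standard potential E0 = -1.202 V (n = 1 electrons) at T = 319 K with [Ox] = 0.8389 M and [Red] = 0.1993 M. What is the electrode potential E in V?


Apply the Nernst equation: E = E0 + (RT/nF)*ln([Ox]/[Red])
Step 1: RT/nF = 8.314*319/(1*96485) = 0.02748786 V
Step 2: [Ox]/[Red] = 0.8389/0.1993 = 4.209232
Step 3: ln(4.209232) = 1.43728
Step 4: correction = 0.02748786 * 1.43728 = 0.04 V
E = -1.202 + 0.04 = -1.162 V

-1.162 V


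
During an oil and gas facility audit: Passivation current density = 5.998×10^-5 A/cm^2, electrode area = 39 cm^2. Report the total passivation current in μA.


I = i_pass * A, then convert A → μA (×10^6)
I = 5.998×10^-5 * 39 * 10^6 = 2339.22 μA

2339.22 μA


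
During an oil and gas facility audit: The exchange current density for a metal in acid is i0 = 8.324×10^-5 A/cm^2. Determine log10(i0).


i0 = 8.324×10^-5 A/cm^2
log10(i0) = -4.08

-4.08


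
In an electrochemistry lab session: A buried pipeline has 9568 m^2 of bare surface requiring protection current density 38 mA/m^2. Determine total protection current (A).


I = area * current density, then convert mA → A (÷1000)
I = 9568 * 38 / 1000 = 363.58 A

363.58 A


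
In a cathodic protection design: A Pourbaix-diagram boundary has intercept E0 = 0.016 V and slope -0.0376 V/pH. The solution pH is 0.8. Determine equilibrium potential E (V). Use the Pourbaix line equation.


Apply the Pourbaix line equation: E = E0 + slope*pH
E = 0.016 + (-0.0376)*0.8 = 0.016 + (-0.03008) = -0.01408 V
Rounded to 3 decimal places: E = -0.014 V

-0.014 V


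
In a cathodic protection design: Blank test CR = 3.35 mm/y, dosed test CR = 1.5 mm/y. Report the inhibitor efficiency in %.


Apply the inhibitor-efficiency definition: IE = (CR_blank − CR_inh)/CR_blank × 100
IE = (3.35 − 1.5) / 3.35 × 100
IE = 1.85 / 3.35 × 100 = 55.2 %

55.2 %


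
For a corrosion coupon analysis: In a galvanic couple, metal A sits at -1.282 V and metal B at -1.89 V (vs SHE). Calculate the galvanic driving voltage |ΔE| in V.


Driving voltage is the absolute potential difference.
|ΔE| = |-1.282 − (-1.89)| = 0.608 V

0.608 V


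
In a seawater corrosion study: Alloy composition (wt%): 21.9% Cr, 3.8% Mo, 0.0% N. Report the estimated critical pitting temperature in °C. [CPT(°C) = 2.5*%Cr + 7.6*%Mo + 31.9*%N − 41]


Apply the ASTM G48 empirical CPT estimate: CPT(°C) = 2.5*%Cr + 7.6*%Mo + 31.9*%N − 41
2.5*21.9 = 54.75; 7.6*3.8 = 28.88; 31.9*0.0 = 0
CPT = 54.75 + 28.88 + 0 − 41 = 42.63 °C
Rounded to 0.1 °C: CPT ≈ 42.6 °C

42.6 °C


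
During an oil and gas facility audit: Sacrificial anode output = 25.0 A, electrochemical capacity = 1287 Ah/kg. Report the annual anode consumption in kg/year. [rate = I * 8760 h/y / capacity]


Annual consumption = current * hours per year / capacity
Rate = 25.0 * 8760 / 1287 = 170.2 kg/year

170.2 kg/year


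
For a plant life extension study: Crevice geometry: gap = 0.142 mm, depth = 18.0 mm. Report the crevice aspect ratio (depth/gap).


Aspect ratio = depth / gap
Ratio = 18.0 / 0.142 = 126.8

126.8


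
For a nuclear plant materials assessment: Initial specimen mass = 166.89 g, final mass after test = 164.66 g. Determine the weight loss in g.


Weight loss = initial − final
WL = 166.89 − 164.66 = 2.23 g

2.23 g


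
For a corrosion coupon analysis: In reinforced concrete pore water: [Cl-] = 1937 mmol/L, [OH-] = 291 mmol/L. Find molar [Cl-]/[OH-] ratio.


Threshold parameter = [Cl-] / [OH-] (molar basis; both in mmol/L, so units cancel)
Ratio = 1937 / 291 = 6.66

6.66


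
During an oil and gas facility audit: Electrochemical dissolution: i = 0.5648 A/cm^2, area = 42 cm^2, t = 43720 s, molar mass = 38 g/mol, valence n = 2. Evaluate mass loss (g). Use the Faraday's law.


Apply Faraday's law: m = i*A*t*M / (n*F)
Total charge passed Q = i*A*t = 0.5648*42*43720 = 1037108.352 C
m = Q*M/(n*F) = 1037108.352*38/(2*96485) = 204.22924 g

204.22924 g


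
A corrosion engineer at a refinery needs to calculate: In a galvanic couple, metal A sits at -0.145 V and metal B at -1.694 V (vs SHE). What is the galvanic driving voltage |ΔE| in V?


Driving voltage is the absolute potential difference.
|ΔE| = |-0.145 − (-1.694)| = 1.549 V

1.549 V


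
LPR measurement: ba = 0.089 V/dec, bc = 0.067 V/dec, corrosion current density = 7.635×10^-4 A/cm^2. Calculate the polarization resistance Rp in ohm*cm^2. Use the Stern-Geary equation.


Apply the Stern-Geary equation: Rp = ba*bc / (2.303*icorr*(ba+bc))
ba*bc = 0.089*0.067 = 0.005963
ba+bc = 0.156; 2.303*icorr*(ba+bc) = 2.303*7.635×10^-4*0.156 = 2.7430112×10^-4
Rp = 0.005963 / 2.7430112×10^-4 = 21.7 ohm*cm^2

21.7 ohm*cm^2


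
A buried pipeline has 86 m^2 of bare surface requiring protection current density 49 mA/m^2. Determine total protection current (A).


I = area * current density, then convert mA → A (÷1000)
I = 86 * 49 / 1000 = 4.21 A

4.21 A


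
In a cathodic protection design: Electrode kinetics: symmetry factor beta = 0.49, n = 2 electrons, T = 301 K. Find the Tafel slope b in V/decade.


Apply the Tafel slope relation: b = 2.303*R*T/(beta*n*F)
Numerator: 2.303 * 8.314 * 301 = 5763.29
Denominator: 0.49 * 2 * 96485 = 94555.3
b = 5763.29 / 94555.3 = 0.061 V/decade

0.061 V/decade


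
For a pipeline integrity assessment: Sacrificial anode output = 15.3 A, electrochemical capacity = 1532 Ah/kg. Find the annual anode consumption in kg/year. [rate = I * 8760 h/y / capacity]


Annual consumption = current * hours per year / capacity
Rate = 15.3 * 8760 / 1532 = 87.5 kg/year

87.5 kg/year


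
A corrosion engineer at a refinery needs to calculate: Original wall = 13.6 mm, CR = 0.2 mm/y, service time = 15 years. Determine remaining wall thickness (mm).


Remaining wall = original − CR × time
t = 13.6 − 0.2*15 = 13.6 − 3.0 = 10.6 mm

10.6 mm


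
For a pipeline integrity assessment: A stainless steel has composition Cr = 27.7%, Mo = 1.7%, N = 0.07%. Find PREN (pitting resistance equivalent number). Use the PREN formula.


Apply the PREN formula: PREN = Cr + 3.3*Mo + 16*N
PREN = 27.7 + 3.3*1.7 + 16*0.07
PREN = 27.7 + 5.61 + 1.12 = 34.43

34.43


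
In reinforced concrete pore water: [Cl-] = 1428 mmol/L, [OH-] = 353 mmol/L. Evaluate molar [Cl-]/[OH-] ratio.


Threshold parameter = [Cl-] / [OH-] (molar basis; both in mmol/L, so units cancel)
Ratio = 1428 / 353 = 4.05

4.05


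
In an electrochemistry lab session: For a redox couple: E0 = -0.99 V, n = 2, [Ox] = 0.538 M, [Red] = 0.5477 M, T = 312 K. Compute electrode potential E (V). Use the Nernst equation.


Apply the Nernst equation: E = E0 + (RT/nF)*ln([Ox]/[Red])
Step 1: RT/nF = 8.314*312/(2*96485) = 0.01344234 V
Step 2: [Ox]/[Red] = 0.538/0.5477 = 0.98229
Step 3: ln(0.98229) = -0.017869
Step 4: correction = 0.01344234 * -0.017869 = -0.0002 V
E = -0.99 + -0.0002 = -0.9902 V

-0.9902 V


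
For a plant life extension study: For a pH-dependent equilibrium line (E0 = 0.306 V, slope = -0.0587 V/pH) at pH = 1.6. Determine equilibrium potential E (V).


Apply the Pourbaix line equation: E = E0 + slope*pH
E = 0.306 + (-0.0587)*1.6 = 0.306 + (-0.09392) = 0.21208 V
Rounded to 4 decimal places: E = 0.2121 V

0.2121 V


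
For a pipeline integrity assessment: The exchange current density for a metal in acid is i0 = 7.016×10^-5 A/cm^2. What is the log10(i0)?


i0 = 7.016×10^-5 A/cm^2
log10(i0) = -4.154

-4.154


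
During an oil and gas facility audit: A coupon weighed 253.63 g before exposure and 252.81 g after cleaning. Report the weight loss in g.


Weight loss = initial − final
WL = 253.63 − 252.81 = 0.82 g

0.82 g


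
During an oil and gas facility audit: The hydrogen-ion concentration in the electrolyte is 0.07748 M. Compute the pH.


pH = −log10[H+]
pH = −log10(0.07748) = 1.11

1.11


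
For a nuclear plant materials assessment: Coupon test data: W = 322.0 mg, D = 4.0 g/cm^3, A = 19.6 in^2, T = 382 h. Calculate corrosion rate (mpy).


Apply the mpy weight-loss relation: CR = 534 * W / (D * A * T)
Numerator: 534 * 322.0 = 171948.0
Denominator: 4.0 * 19.6 * 382 = 29948.8
CR = 171948.0 / 29948.8 = 5.7414 mpy

5.7414 mpy


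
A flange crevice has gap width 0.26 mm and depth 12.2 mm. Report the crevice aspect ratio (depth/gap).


Aspect ratio = depth / gap
Ratio = 12.2 / 0.26 = 46.9

46.9


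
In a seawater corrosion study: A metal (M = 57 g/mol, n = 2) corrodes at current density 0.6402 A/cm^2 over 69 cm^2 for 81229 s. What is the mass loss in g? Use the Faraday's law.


Apply Faraday's law: m = i*A*t*M / (n*F)
Total charge passed Q = i*A*t = 0.6402*69*81229 = 3588193.6002 C
m = Q*M/(n*F) = 3588193.6002*57/(2*96485) = 1059.8903 g

1059.8903 g


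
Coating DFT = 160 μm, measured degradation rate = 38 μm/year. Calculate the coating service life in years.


Service life = thickness / degradation rate
Life = 160 / 38 = 4.2 years

4.2 years


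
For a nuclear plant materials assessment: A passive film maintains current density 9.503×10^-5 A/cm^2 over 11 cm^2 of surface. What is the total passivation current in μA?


I = i_pass * A, then convert A → μA (×10^6)
I = 9.503×10^-5 * 11 * 10^6 = 1045.33 μA

1045.33 μA


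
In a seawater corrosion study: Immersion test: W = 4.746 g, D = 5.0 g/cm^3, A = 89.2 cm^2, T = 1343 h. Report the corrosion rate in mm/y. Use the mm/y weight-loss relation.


Apply the mm/y weight-loss relation: CR = 87600 * W / (D * A * T)
Numerator: 87600 * 4.746 = 415749.6
Denominator: 5.0 * 89.2 * 1343 = 598978.0
CR = 415749.6 / 598978.0 = 0.6941 mm/y

0.6941 mm/y


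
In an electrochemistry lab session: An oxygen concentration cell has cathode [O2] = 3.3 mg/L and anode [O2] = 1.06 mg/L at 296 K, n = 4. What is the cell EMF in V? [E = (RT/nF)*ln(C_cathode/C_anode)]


Apply the Nernst concentration-cell relation: E = (RT/nF)*ln(C_cathode/C_anode)
RT/nF = 8.314*296/(4*96485) = 0.00637649 V
ln(3.3/1.06) = 1.13565
E = 0.00637649 * 1.13565 = 0.00724 V

0.00724 V


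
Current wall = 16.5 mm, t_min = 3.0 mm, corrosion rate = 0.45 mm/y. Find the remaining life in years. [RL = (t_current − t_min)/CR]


Apply the remaining-life relation: RL = (t_current − t_min) / CR
RL = (16.5 − 3.0) / 0.45 = 13.5 / 0.45 = 30.0 years

30.0 years


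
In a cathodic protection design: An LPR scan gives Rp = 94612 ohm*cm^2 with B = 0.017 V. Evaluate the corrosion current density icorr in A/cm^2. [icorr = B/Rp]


Apply the Stern-Geary relation: icorr = B / Rp
icorr = 0.017 / 94612 = 1.797×10^-7 A/cm^2

1.797×10^-7 A/cm^2


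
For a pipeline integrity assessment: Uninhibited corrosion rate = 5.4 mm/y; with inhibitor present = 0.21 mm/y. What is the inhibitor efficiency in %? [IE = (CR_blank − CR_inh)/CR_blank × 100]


Apply the inhibitor-efficiency definition: IE = (CR_blank − CR_inh)/CR_blank × 100
IE = (5.4 − 0.21) / 5.4 × 100
IE = 5.19 / 5.4 × 100 = 96.1 %

96.1 %


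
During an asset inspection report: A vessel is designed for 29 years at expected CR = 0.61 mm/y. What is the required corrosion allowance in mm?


Corrosion allowance = CR × design life
CA = 0.61 * 29 = 17.69 mm

17.69 mm


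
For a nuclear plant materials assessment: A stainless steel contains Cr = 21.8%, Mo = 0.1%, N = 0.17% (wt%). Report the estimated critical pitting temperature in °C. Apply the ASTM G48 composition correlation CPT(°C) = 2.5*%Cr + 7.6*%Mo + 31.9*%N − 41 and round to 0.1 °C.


Apply the ASTM G48 empirical CPT estimate: CPT(°C) = 2.5*%Cr + 7.6*%Mo + 31.9*%N − 41
2.5*21.8 = 54.5; 7.6*0.1 = 0.76; 31.9*0.17 = 5.423
CPT = 54.5 + 0.76 + 5.423 − 41 = 19.683 °C
Rounded to 0.1 °C: CPT ≈ 19.7 °C

19.7 °C


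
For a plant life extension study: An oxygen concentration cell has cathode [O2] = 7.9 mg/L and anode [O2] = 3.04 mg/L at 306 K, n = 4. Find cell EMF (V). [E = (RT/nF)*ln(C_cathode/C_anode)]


Apply the Nernst concentration-cell relation: E = (RT/nF)*ln(C_cathode/C_anode)
RT/nF = 8.314*306/(4*96485) = 0.00659192 V
ln(7.9/3.04) = 0.95501
E = 0.00659192 * 0.95501 = 0.0063 V

0.0063 V


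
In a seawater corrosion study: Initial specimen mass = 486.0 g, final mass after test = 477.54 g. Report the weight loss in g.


Weight loss = initial − final
WL = 486.0 − 477.54 = 8.46 g

8.46 g


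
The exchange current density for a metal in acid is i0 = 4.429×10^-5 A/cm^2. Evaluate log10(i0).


i0 = 4.429×10^-5 A/cm^2
log10(i0) = -4.354

-4.354


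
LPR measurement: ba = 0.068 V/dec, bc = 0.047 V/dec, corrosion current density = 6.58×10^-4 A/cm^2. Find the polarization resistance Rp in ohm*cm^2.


Apply the Stern-Geary equation: Rp = ba*bc / (2.303*icorr*(ba+bc))
ba*bc = 0.068*0.047 = 0.003196
ba+bc = 0.115; 2.303*icorr*(ba+bc) = 2.303*6.58×10^-4*0.115 = 1.7426801×10^-4
Rp = 0.003196 / 1.7426801×10^-4 = 18.34 ohm*cm^2

18.34 ohm*cm^2


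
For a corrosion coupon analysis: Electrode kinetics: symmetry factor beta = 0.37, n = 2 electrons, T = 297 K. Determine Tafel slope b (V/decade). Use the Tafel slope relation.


Apply the Tafel slope relation: b = 2.303*R*T/(beta*n*F)
Numerator: 2.303 * 8.314 * 297 = 5686.7
Denominator: 0.37 * 2 * 96485 = 71398.9
b = 5686.7 / 71398.9 = 0.08 V/decade

0.08 V/decade


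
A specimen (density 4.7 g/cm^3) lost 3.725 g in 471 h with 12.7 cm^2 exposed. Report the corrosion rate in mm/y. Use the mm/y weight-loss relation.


Apply the mm/y weight-loss relation: CR = 87600 * W / (D * A * T)
Numerator: 87600 * 3.725 = 326310.0
Denominator: 4.7 * 12.7 * 471 = 28113.99
CR = 326310.0 / 28113.99 = 11.6067 mm/y

11.6067 mm/y


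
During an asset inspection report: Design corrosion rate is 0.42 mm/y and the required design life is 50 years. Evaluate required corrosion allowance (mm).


Corrosion allowance = CR × design life
CA = 0.42 * 50 = 21.0 mm

21.0 mm


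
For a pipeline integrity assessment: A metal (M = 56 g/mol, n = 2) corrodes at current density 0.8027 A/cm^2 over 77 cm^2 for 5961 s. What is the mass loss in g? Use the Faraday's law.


Apply Faraday's law: m = i*A*t*M / (n*F)
Total charge passed Q = i*A*t = 0.8027*77*5961 = 368436.8919 C
m = Q*M/(n*F) = 368436.8919*56/(2*96485) = 106.921 g

106.921 g


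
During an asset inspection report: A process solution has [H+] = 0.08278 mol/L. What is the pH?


pH = −log10[H+]
pH = −log10(0.08278) = 1.08

1.08


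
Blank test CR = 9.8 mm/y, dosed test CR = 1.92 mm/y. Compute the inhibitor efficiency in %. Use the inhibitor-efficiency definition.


Apply the inhibitor-efficiency definition: IE = (CR_blank − CR_inh)/CR_blank × 100
IE = (9.8 − 1.92) / 9.8 × 100
IE = 7.88 / 9.8 × 100 = 80.4 %

80.4 %


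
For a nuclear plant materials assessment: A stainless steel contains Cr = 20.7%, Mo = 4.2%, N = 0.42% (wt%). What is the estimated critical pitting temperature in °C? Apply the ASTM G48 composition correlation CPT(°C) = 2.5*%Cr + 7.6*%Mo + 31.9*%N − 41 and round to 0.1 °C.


Apply the ASTM G48 empirical CPT estimate: CPT(°C) = 2.5*%Cr + 7.6*%Mo + 31.9*%N − 41
2.5*20.7 = 51.75; 7.6*4.2 = 31.92; 31.9*0.42 = 13.398
CPT = 51.75 + 31.92 + 13.398 − 41 = 56.068 °C
Rounded to 0.1 °C: CPT ≈ 56.1 °C

56.1 °C


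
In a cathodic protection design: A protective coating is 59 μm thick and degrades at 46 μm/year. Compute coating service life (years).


Service life = thickness / degradation rate
Life = 59 / 46 = 1.3 years

1.3 years


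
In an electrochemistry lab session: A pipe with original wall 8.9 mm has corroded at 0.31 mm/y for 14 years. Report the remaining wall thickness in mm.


Remaining wall = original − CR × time
t = 8.9 − 0.31*14 = 8.9 − 4.34 = 4.56 mm

4.56 mm


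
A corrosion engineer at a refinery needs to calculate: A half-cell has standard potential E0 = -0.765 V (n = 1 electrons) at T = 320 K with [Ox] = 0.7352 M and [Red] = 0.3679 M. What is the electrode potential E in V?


Apply the Nernst equation: E = E0 + (RT/nF)*ln([Ox]/[Red])
Step 1: RT/nF = 8.314*320/(1*96485) = 0.02757403 V
Step 2: [Ox]/[Red] = 0.7352/0.3679 = 1.998369
Step 3: ln(1.998369) = 0.692331
Step 4: correction = 0.02757403 * 0.692331 = 0.0191 V
E = -0.765 + 0.0191 = -0.7459 V

-0.7459 V


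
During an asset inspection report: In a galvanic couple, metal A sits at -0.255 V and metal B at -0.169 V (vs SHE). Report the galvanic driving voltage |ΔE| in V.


Driving voltage is the absolute potential difference.
|ΔE| = |-0.255 − (-0.169)| = 0.086 V

0.086 V


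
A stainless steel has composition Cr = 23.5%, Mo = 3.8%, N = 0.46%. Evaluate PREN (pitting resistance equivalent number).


Apply the PREN formula: PREN = Cr + 3.3*Mo + 16*N
PREN = 23.5 + 3.3*3.8 + 16*0.46
PREN = 23.5 + 12.54 + 7.36 = 43.4

43.4


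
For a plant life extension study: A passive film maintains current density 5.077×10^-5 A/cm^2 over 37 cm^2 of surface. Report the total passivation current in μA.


I = i_pass * A, then convert A → μA (×10^6)
I = 5.077×10^-5 * 37 * 10^6 = 1878.49 μA

1878.49 μA


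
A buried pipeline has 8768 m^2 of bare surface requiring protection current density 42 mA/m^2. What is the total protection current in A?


I = area * current density, then convert mA → A (÷1000)
I = 8768 * 42 / 1000 = 368.26 A

368.26 A


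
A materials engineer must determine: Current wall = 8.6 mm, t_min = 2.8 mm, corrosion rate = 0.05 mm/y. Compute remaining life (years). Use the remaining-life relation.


Apply the remaining-life relation: RL = (t_current − t_min) / CR
RL = (8.6 − 2.8) / 0.05 = 5.8 / 0.05 = 116.0 years

116.0 years


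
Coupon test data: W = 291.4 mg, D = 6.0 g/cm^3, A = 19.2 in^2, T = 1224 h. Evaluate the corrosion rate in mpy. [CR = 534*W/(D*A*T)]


Apply the mpy weight-loss relation: CR = 534 * W / (D * A * T)
Numerator: 534 * 291.4 = 155607.6
Denominator: 6.0 * 19.2 * 1224 = 141004.8
CR = 155607.6 / 141004.8 = 1.1036 mpy

1.1036 mpy


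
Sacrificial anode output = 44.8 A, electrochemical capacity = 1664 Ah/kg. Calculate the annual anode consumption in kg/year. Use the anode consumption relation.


Annual consumption = current * hours per year / capacity
Rate = 44.8 * 8760 / 1664 = 235.8 kg/year

235.8 kg/year


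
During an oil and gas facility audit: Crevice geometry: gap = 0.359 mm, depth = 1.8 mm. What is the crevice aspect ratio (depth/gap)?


Aspect ratio = depth / gap
Ratio = 1.8 / 0.359 = 5.0

5.0


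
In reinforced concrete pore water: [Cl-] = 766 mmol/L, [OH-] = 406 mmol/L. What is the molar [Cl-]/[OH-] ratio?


Threshold parameter = [Cl-] / [OH-] (molar basis; both in mmol/L, so units cancel)
Ratio = 766 / 406 = 1.89

1.89


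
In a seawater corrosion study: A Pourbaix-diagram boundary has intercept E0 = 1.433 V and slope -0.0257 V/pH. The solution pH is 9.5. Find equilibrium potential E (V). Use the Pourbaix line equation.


Apply the Pourbaix line equation: E = E0 + slope*pH
E = 1.433 + (-0.0257)*9.5 = 1.433 + (-0.24415) = 1.18885 V
Rounded to 3 decimal places: E = 1.189 V

1.189 V


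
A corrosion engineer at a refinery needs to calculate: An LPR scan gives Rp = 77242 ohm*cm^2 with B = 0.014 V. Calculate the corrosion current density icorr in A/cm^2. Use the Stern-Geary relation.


Apply the Stern-Geary relation: icorr = B / Rp
icorr = 0.014 / 77242 = 1.812×10^-7 A/cm^2

1.812×10^-7 A/cm^2


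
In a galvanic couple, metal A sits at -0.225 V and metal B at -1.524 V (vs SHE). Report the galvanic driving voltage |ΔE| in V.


Driving voltage is the absolute potential difference.
|ΔE| = |-0.225 − (-1.524)| = 1.299 V

1.299 V


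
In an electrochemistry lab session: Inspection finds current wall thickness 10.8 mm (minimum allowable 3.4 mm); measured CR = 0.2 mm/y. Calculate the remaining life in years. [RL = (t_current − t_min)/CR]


Apply the remaining-life relation: RL = (t_current − t_min) / CR
RL = (10.8 − 3.4) / 0.2 = 7.4 / 0.2 = 37.0 years

37.0 years


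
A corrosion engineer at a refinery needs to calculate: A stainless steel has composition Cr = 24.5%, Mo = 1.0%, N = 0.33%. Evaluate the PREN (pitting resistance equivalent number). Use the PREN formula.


Apply the PREN formula: PREN = Cr + 3.3*Mo + 16*N
PREN = 24.5 + 3.3*1.0 + 16*0.33
PREN = 24.5 + 3.3 + 5.28 = 33.08

33.08


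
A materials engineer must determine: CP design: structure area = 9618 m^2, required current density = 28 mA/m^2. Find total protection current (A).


I = area * current density, then convert mA → A (÷1000)
I = 9618 * 28 / 1000 = 269.3 A

269.3 A


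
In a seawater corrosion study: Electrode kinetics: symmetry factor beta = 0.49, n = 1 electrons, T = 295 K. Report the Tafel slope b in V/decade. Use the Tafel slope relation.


Apply the Tafel slope relation: b = 2.303*R*T/(beta*n*F)
Numerator: 2.303 * 8.314 * 295 = 5648.41
Denominator: 0.49 * 1 * 96485 = 47277.65
b = 5648.41 / 47277.65 = 0.1195 V/decade

0.1195 V/decade


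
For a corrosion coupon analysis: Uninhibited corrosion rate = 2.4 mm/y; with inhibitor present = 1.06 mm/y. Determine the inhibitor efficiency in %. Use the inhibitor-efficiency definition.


Apply the inhibitor-efficiency definition: IE = (CR_blank − CR_inh)/CR_blank × 100
IE = (2.4 − 1.06) / 2.4 × 100
IE = 1.34 / 2.4 × 100 = 55.8 %

55.8 %


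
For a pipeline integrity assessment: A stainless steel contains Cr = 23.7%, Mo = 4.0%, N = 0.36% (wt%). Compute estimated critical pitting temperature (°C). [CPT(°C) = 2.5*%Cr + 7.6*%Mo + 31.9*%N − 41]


Apply the ASTM G48 empirical CPT estimate: CPT(°C) = 2.5*%Cr + 7.6*%Mo + 31.9*%N − 41
2.5*23.7 = 59.25; 7.6*4.0 = 30.4; 31.9*0.36 = 11.484
CPT = 59.25 + 30.4 + 11.484 − 41 = 60.134 °C
Rounded to 0.1 °C: CPT ≈ 60.1 °C

60.1 °C


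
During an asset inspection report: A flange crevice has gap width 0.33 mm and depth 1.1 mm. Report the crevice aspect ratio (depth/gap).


Aspect ratio = depth / gap
Ratio = 1.1 / 0.33 = 3.3

3.3


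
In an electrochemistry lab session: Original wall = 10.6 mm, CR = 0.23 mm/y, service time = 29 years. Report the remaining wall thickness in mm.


Remaining wall = original − CR × time
t = 10.6 − 0.23*29 = 10.6 − 6.67 = 3.93 mm

3.93 mm


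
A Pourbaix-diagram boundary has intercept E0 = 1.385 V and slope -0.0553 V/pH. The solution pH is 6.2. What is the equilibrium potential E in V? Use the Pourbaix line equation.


Apply the Pourbaix line equation: E = E0 + slope*pH
E = 1.385 + (-0.0553)*6.2 = 1.385 + (-0.34286) = 1.04214 V
Rounded to 4 decimal places: E = 1.0421 V

1.0421 V


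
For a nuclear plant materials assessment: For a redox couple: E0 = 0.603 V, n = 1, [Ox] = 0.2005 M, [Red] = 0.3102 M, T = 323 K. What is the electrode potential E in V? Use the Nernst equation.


Apply the Nernst equation: E = E0 + (RT/nF)*ln([Ox]/[Red])
Step 1: RT/nF = 8.314*323/(1*96485) = 0.02783253 V
Step 2: [Ox]/[Red] = 0.2005/0.3102 = 0.646357
Step 3: ln(0.646357) = -0.436403
Step 4: correction = 0.02783253 * -0.436403 = -0.012 V
E = 0.603 + -0.012 = 0.591 V

0.591 V


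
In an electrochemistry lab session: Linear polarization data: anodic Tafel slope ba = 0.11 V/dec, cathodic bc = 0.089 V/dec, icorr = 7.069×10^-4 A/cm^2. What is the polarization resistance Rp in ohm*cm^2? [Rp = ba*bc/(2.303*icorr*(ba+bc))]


Apply the Stern-Geary equation: Rp = ba*bc / (2.303*icorr*(ba+bc))
ba*bc = 0.11*0.089 = 0.00979
ba+bc = 0.199; 2.303*icorr*(ba+bc) = 2.303*7.069×10^-4*0.199 = 3.2397015×10^-4
Rp = 0.00979 / 3.2397015×10^-4 = 30.2 ohm*cm^2

30.2 ohm*cm^2


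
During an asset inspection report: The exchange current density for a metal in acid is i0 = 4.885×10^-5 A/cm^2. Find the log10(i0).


i0 = 4.885×10^-5 A/cm^2
log10(i0) = -4.311

-4.311


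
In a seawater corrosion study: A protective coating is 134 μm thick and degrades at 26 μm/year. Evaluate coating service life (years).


Service life = thickness / degradation rate
Life = 134 / 26 = 5.2 years

5.2 years


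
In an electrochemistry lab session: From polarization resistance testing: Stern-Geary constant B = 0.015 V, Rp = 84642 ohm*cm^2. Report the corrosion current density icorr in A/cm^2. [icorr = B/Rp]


Apply the Stern-Geary relation: icorr = B / Rp
icorr = 0.015 / 84642 = 1.772×10^-7 A/cm^2

1.772×10^-7 A/cm^2


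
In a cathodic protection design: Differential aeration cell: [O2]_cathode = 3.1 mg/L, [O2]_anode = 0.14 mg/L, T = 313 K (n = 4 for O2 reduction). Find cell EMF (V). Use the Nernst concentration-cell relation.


Apply the Nernst concentration-cell relation: E = (RT/nF)*ln(C_cathode/C_anode)
RT/nF = 8.314*313/(4*96485) = 0.00674271 V
ln(3.1/0.14) = 3.09751
E = 0.00674271 * 3.09751 = 0.02089 V

0.02089 V


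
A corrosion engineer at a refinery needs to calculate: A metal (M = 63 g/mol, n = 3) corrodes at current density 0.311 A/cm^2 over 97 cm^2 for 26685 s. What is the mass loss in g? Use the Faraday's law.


Apply Faraday's law: m = i*A*t*M / (n*F)
Total charge passed Q = i*A*t = 0.311*97*26685 = 805006.395 C
m = Q*M/(n*F) = 805006.395*63/(3*96485) = 175.21 g

175.21 g


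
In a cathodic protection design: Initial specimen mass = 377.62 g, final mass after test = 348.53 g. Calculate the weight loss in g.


Weight loss = initial − final
WL = 377.62 − 348.53 = 29.09 g

29.09 g


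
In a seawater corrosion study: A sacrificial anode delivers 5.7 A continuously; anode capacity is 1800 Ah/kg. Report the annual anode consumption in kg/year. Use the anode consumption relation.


Annual consumption = current * hours per year / capacity
Rate = 5.7 * 8760 / 1800 = 27.7 kg/year

27.7 kg/year


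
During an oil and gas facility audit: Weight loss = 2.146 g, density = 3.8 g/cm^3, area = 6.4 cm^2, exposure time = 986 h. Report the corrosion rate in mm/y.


Apply the mm/y weight-loss relation: CR = 87600 * W / (D * A * T)
Numerator: 87600 * 2.146 = 187989.6
Denominator: 3.8 * 6.4 * 986 = 23979.52
CR = 187989.6 / 23979.52 = 7.8396 mm/y

7.8396 mm/y


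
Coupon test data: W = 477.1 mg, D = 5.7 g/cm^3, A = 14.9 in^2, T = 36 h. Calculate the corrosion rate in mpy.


Apply the mpy weight-loss relation: CR = 534 * W / (D * A * T)
Numerator: 534 * 477.1 = 254771.4
Denominator: 5.7 * 14.9 * 36 = 3057.48
CR = 254771.4 / 3057.48 = 83.32725 mpy

83.32725 mpy


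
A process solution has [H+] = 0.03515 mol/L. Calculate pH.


pH = −log10[H+]
pH = −log10(0.03515) = 1.45

1.45


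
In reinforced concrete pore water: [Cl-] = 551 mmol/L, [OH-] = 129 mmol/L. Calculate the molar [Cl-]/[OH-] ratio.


Threshold parameter = [Cl-] / [OH-] (molar basis; both in mmol/L, so units cancel)
Ratio = 551 / 129 = 4.27

4.27


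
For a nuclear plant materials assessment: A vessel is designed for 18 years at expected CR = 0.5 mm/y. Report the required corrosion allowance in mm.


Corrosion allowance = CR × design life
CA = 0.5 * 18 = 9.0 mm

9.0 mm


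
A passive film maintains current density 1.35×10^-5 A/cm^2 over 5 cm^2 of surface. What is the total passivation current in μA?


I = i_pass * A, then convert A → μA (×10^6)
I = 1.35×10^-5 * 5 * 10^6 = 67.5 μA

67.5 μA


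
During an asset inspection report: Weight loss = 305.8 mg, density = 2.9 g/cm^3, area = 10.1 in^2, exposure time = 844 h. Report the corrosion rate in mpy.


Apply the mpy weight-loss relation: CR = 534 * W / (D * A * T)
Numerator: 534 * 305.8 = 163297.2
Denominator: 2.9 * 10.1 * 844 = 24720.76
CR = 163297.2 / 24720.76 = 6.6057 mpy

6.6057 mpy


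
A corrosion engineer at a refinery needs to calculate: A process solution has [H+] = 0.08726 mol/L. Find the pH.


pH = −log10[H+]
pH = −log10(0.08726) = 1.06

1.06


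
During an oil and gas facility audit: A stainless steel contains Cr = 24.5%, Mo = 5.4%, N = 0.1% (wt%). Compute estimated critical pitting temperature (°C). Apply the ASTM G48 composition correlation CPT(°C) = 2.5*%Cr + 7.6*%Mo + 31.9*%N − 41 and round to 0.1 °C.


Apply the ASTM G48 empirical CPT estimate: CPT(°C) = 2.5*%Cr + 7.6*%Mo + 31.9*%N − 41
2.5*24.5 = 61.25; 7.6*5.4 = 41.04; 31.9*0.1 = 3.19
CPT = 61.25 + 41.04 + 3.19 − 41 = 64.48 °C
Rounded to 0.1 °C: CPT ≈ 64.5 °C

64.5 °C


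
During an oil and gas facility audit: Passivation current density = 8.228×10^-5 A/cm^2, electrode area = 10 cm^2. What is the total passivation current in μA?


I = i_pass * A, then convert A → μA (×10^6)
I = 8.228×10^-5 * 10 * 10^6 = 822.8 μA

822.8 μA


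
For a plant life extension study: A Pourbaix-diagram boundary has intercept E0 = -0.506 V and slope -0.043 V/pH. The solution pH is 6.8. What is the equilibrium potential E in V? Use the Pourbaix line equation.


Apply the Pourbaix line equation: E = E0 + slope*pH
E = -0.506 + (-0.043)*6.8 = -0.506 + (-0.2924) = -0.7984 V
Rounded to 4 decimal places: E = -0.7984 V

-0.7984 V


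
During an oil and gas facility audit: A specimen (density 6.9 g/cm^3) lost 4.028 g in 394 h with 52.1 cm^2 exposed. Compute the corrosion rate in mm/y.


Apply the mm/y weight-loss relation: CR = 87600 * W / (D * A * T)
Numerator: 87600 * 4.028 = 352852.8
Denominator: 6.9 * 52.1 * 394 = 141639.06
CR = 352852.8 / 141639.06 = 2.49121 mm/y

2.49121 mm/y


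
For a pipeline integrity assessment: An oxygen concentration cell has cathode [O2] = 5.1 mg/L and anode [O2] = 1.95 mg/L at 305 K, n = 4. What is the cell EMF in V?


Apply the Nernst concentration-cell relation: E = (RT/nF)*ln(C_cathode/C_anode)
RT/nF = 8.314*305/(4*96485) = 0.00657037 V
ln(5.1/1.95) = 0.96141
E = 0.00657037 * 0.96141 = 0.00632 V

0.00632 V


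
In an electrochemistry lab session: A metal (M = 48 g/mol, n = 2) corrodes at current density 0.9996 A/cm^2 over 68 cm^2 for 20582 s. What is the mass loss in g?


Apply Faraday's law: m = i*A*t*M / (n*F)
Total charge passed Q = i*A*t = 0.9996*68*20582 = 1399016.1696 C
m = Q*M/(n*F) = 1399016.1696*48/(2*96485) = 347.9959 g

347.9959 g


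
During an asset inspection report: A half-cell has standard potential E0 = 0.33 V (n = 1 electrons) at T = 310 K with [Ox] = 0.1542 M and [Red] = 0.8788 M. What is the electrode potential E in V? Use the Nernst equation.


Apply the Nernst equation: E = E0 + (RT/nF)*ln([Ox]/[Red])
Step 1: RT/nF = 8.314*310/(1*96485) = 0.02671234 V
Step 2: [Ox]/[Red] = 0.1542/0.8788 = 0.175467
Step 3: ln(0.175467) = -1.740304
Step 4: correction = 0.02671234 * -1.740304 = -0.0465 V
E = 0.33 + -0.0465 = 0.2835 V

0.2835 V


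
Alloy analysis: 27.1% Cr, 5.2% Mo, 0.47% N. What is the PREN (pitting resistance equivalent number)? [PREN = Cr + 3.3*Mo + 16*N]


Apply the PREN formula: PREN = Cr + 3.3*Mo + 16*N
PREN = 27.1 + 3.3*5.2 + 16*0.47
PREN = 27.1 + 17.16 + 7.52 = 51.78

51.78


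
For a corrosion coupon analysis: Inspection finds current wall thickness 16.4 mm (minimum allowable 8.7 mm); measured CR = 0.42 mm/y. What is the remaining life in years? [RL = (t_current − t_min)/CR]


Apply the remaining-life relation: RL = (t_current − t_min) / CR
RL = (16.4 − 8.7) / 0.42 = 7.7 / 0.42 = 18.3 years

18.3 years


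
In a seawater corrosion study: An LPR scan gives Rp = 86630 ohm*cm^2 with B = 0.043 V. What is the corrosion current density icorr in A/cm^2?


Apply the Stern-Geary relation: icorr = B / Rp
icorr = 0.043 / 86630 = 4.964×10^-7 A/cm^2

4.964×10^-7 A/cm^2


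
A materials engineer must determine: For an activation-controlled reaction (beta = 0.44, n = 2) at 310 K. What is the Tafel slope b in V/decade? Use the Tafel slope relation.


Apply the Tafel slope relation: b = 2.303*R*T/(beta*n*F)
Numerator: 2.303 * 8.314 * 310 = 5935.61
Denominator: 0.44 * 2 * 96485 = 84906.8
b = 5935.61 / 84906.8 = 0.07 V/decade

0.07 V/decade


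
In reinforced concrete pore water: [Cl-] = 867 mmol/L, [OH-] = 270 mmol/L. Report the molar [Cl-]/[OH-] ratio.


Threshold parameter = [Cl-] / [OH-] (molar basis; both in mmol/L, so units cancel)
Ratio = 867 / 270 = 3.21

3.21


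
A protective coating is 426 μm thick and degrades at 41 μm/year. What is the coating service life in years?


Service life = thickness / degradation rate
Life = 426 / 41 = 10.4 years

10.4 years


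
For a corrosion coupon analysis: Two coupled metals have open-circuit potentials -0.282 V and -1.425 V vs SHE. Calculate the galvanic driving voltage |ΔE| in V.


Driving voltage is the absolute potential difference.
|ΔE| = |-0.282 − (-1.425)| = 1.143 V

1.143 V


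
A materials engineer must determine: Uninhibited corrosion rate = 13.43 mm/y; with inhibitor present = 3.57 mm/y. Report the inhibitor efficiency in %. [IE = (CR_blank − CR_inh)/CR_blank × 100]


Apply the inhibitor-efficiency definition: IE = (CR_blank − CR_inh)/CR_blank × 100
IE = (13.43 − 3.57) / 13.43 × 100
IE = 9.86 / 13.43 × 100 = 73.4 %

73.4 %


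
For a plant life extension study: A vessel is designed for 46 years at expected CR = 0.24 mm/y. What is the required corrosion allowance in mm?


Corrosion allowance = CR × design life
CA = 0.24 * 46 = 11.04 mm

11.04 mm


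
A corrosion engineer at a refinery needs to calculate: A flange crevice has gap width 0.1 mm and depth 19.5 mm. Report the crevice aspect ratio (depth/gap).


Aspect ratio = depth / gap
Ratio = 19.5 / 0.1 = 195.0

195.0


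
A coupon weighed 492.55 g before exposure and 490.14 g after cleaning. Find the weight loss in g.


Weight loss = initial − final
WL = 492.55 − 490.14 = 2.41 g

2.41 g


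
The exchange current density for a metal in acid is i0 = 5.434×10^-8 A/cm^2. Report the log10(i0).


i0 = 5.434×10^-8 A/cm^2
log10(i0) = -7.265

-7.265


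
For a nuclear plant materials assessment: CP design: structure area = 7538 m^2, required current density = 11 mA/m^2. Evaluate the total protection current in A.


I = area * current density, then convert mA → A (÷1000)
I = 7538 * 11 / 1000 = 82.92 A

82.92 A


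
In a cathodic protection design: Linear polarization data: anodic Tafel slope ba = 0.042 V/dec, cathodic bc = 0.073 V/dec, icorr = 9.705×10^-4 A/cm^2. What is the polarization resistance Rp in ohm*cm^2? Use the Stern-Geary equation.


Apply the Stern-Geary equation: Rp = ba*bc / (2.303*icorr*(ba+bc))
ba*bc = 0.042*0.073 = 0.003066
ba+bc = 0.115; 2.303*icorr*(ba+bc) = 2.303*9.705×10^-4*0.115 = 2.5703207×10^-4
Rp = 0.003066 / 2.5703207×10^-4 = 11.9 ohm*cm^2

11.9 ohm*cm^2


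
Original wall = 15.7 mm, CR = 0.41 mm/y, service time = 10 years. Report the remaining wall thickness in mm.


Remaining wall = original − CR × time
t = 15.7 − 0.41*10 = 15.7 − 4.1 = 11.6 mm

11.6 mm


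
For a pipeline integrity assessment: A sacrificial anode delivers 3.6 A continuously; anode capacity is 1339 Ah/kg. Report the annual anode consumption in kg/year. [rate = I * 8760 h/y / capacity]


Annual consumption = current * hours per year / capacity
Rate = 3.6 * 8760 / 1339 = 23.6 kg/year

23.6 kg/year


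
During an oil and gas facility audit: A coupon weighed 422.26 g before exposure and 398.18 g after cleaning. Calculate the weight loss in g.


Weight loss = initial − final
WL = 422.26 − 398.18 = 24.08 g

24.08 g


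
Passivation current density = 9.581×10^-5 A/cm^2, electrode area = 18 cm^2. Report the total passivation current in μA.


I = i_pass * A, then convert A → μA (×10^6)
I = 9.581×10^-5 * 18 * 10^6 = 1724.58 μA

1724.58 μA


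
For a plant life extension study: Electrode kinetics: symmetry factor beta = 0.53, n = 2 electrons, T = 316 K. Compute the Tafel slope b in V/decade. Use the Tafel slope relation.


Apply the Tafel slope relation: b = 2.303*R*T/(beta*n*F)
Numerator: 2.303 * 8.314 * 316 = 6050.5
Denominator: 0.53 * 2 * 96485 = 102274.1
b = 6050.5 / 102274.1 = 0.059 V/decade

0.059 V/decade


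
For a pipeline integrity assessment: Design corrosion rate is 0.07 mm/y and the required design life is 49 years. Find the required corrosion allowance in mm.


Corrosion allowance = CR × design life
CA = 0.07 * 49 = 3.43 mm

3.43 mm


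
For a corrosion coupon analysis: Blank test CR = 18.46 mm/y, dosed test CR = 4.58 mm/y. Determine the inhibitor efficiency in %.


Apply the inhibitor-efficiency definition: IE = (CR_blank − CR_inh)/CR_blank × 100
IE = (18.46 − 4.58) / 18.46 × 100
IE = 13.88 / 18.46 × 100 = 75.2 %

75.2 %
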